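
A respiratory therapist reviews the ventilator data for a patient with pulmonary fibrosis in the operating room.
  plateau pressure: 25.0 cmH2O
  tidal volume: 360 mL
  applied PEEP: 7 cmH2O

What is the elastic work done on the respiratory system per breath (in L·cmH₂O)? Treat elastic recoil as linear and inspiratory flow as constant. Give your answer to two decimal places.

3.24

Elastic work ≈ ½ × (Pplat − PEEP) × Vt = 0.5 × (25.0 − 7) × 0.360 L = 0.5 × 18.0 × 0.360 = 3.24 L·cmH2O.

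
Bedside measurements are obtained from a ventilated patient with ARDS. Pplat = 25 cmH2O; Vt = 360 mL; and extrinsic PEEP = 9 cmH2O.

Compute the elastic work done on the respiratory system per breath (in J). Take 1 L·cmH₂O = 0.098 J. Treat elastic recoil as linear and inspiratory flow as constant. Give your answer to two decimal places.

Elastic work ≈ ½ × (Pplat − PEEP) × Vt = 0.5 × (25 − 9) × 0.360 L = 0.5 × 16.0 × 0.360 = 2.88 L·cmH2O.
× 0.098 J/(L·cmH2O) → 0.2822 J.

0.28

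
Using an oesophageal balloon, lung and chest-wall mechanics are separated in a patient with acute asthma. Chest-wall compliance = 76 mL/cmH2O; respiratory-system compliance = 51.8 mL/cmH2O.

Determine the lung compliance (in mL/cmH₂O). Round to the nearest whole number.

1/CL = 1/Crs − 1/Ccw.
1/CL = 1/51.8 − 1/76 = 0.006147.
CL = 162.68 mL/cmH2O.

163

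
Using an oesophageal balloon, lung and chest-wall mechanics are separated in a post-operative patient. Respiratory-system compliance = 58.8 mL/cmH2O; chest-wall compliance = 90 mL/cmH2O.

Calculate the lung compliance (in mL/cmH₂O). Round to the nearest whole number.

1/CL = 1/Crs − 1/Ccw.
1/CL = 1/58.8 − 1/90 = 0.005896.
CL = 169.61 mL/cmH2O.

170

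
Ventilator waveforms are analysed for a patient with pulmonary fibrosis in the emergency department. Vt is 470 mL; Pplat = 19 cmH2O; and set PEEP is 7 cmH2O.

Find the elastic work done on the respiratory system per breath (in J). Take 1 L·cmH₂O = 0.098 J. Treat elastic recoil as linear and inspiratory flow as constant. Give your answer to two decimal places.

Elastic work ≈ ½ × (Pplat − PEEP) × Vt = 0.5 × (19 − 7) × 0.470 L = 0.5 × 12.0 × 0.470 = 2.82 L·cmH2O.
× 0.098 J/(L·cmH2O) → 0.2764 J.

0.28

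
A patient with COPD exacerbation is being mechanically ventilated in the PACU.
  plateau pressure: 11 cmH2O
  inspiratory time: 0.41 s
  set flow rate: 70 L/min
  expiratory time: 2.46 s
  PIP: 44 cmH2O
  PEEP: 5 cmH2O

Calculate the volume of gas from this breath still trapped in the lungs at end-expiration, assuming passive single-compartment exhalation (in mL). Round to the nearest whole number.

Flow: 70 L/min ÷ 60 = 1.1667 L/s.
Vt = flow × Ti = 1.1667 L/s × 0.41 s × 1000 mL/L = 478.35 mL.
R = (PIP − Pplat)/V̇ = (44 − 11) / 1.1667 = 33.0/1.1667 = 28.285 cmH2O·s/L.
C = Vt/(Pplat − PEEP) = 478.35 / (11 − 5) = 478.35/6.0 = 79.725 mL/cmH2O.
τ = R × C = 28.285 × 0.07973 L/cmH2O = 2.255 s.
Fraction remaining = e^(−Te/τ) = e^(−2.46/2.255) = 0.3359.
Trapped volume = 478.35 × 0.3359 = 160.68 mL.

161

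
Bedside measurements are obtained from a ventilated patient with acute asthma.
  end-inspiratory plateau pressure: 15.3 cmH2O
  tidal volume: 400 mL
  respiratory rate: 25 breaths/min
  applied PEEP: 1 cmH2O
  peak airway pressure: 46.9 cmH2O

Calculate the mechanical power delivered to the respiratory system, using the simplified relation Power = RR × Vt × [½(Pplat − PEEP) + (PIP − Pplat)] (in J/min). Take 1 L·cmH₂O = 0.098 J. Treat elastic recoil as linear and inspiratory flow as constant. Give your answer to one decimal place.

Per-breath work = Vt × [½(Pplat−PEEP) + (PIP−Pplat)] = 0.400 × [0.5×14.3 + 31.6] = 0.400 × 38.75 = 15.5 L·cmH2O.
Power = 25 × 15.5 = 387.5 L·cmH2O/min.
× 0.098 J/(L·cmH2O) → 37.975 J/min.

38.0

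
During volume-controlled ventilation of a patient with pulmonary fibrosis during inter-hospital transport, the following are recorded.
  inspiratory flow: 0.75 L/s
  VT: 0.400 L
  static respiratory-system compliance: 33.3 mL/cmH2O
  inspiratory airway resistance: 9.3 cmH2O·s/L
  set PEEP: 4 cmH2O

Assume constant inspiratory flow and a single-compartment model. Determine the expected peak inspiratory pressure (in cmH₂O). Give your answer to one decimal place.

23.0

Equation of motion (constant flow): PIP = Vt/C + R·V̇ + PEEP.
PIP = 400/33.3 + 9.3×0.75 + 4 = 12.012 + 6.975 + 4 = 22.987 cmH2O.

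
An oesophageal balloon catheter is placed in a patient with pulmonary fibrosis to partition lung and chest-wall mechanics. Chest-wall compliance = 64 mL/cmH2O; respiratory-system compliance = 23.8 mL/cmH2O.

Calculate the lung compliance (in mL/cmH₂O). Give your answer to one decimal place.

37.9

1/CL = 1/Crs − 1/Ccw.
1/CL = 1/23.8 − 1/64 = 0.02639.
CL = 37.893 mL/cmH2O.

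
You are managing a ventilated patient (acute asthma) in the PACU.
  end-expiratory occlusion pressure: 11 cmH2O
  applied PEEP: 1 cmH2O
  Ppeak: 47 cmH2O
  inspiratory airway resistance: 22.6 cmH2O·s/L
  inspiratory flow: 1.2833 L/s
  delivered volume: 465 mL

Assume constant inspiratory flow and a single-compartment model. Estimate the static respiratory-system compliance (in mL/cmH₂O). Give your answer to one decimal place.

66.5

Total PEEP = 11 cmH2O (set 1 + intrinsic 10); this is the baseline alveolar pressure.
Equation of motion (constant flow): PIP = Vt/C + R·V̇ + PEEP.
Vt/C = PIP − R·V̇ − PEEP = 47 − 22.6×1.2833 − 11 = 47 − 29.003 − 11 = 6.997 cmH2O.
C = Vt / 6.997 = 465 / 6.997 = 66.457 mL/cmH2O.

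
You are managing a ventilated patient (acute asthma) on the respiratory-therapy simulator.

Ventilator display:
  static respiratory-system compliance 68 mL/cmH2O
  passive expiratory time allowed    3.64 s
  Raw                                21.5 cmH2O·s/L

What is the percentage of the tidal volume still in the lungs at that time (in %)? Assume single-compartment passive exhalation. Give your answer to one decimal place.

τ = R × C = 21.5 × 68 mL/cmH2O = 21.5 × 0.068 L/cmH2O = 1.462 s.
Passive exhalation: V(t)/V₀ = e^(−t/τ) = e^(−3.64/1.462) = 0.08293.
Fraction remaining = 0.08293 → 8.293%.

8.3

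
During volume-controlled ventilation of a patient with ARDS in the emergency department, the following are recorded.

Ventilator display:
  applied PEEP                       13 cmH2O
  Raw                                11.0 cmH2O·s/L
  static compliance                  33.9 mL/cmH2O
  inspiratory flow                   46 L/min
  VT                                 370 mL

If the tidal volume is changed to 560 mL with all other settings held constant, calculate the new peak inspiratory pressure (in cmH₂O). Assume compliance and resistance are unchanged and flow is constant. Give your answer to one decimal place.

38.0

Flow: 46 L/min ÷ 60 = 0.7667 L/s.
PIP = Vt/C + R·V̇ + PEEP (constant-flow equation of motion).
Only the elastic term changes: ΔPIP = ΔVt / C = (560 − 370) / 33.9 = 5.605 cmH2O.
Original PIP = 370/33.9 + 11.0×0.7667 + 13 = 32.348 cmH2O; new PIP = 32.348 + (5.605) = 37.953 cmH2O.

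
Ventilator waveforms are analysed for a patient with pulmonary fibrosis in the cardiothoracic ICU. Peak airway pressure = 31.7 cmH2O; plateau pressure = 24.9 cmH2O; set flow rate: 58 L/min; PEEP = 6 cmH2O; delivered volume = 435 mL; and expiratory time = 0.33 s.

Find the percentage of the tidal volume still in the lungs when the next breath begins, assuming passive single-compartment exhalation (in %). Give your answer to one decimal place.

Flow: 58 L/min ÷ 60 = 0.9667 L/s.
R = (PIP − Pplat)/V̇ = (31.7 − 24.9) / 0.9667 = 6.8/0.9667 = 7.034 cmH2O·s/L.
C = Vt/(Pplat − PEEP) = 435.0 / (24.9 − 6) = 435.0/18.9 = 23.016 mL/cmH2O.
τ = R × C = 7.034 × 0.02302 L/cmH2O = 0.1619 s.
Fraction remaining at end-expiration = e^(−Te/τ) = e^(−0.33/0.1619) = 0.1303 → 13.03%.

13.0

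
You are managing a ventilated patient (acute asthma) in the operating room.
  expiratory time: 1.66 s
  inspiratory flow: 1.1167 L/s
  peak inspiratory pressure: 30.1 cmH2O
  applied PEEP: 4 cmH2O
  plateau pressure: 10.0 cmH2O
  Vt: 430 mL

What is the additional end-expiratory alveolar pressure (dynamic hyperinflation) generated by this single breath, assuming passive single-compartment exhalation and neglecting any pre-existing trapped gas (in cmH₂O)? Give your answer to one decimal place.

R = (PIP − Pplat)/V̇ = (30.1 − 10.0) / 1.1167 = 20.1/1.1167 = 17.999 cmH2O·s/L.
C = Vt/(Pplat − PEEP) = 430.0 / (10.0 − 4) = 430.0/6.0 = 71.667 mL/cmH2O.
τ = R × C = 17.999 × 0.07167 L/cmH2O = 1.29 s.
Fraction remaining = e^(−Te/τ) = e^(−1.66/1.29) = 0.2761; trapped volume = 430.0 × 0.2761 = 118.72 mL.
Additional alveolar pressure from trapping ≈ V_trapped / C = 118.72 / 71.667 = 1.657 cmH2O.

1.7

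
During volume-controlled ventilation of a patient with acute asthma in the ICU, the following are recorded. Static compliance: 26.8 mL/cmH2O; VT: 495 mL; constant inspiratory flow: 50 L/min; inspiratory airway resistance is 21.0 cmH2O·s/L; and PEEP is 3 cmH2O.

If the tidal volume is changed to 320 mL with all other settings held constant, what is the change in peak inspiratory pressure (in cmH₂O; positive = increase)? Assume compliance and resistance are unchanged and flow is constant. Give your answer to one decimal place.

-6.5

PIP = Vt/C + R·V̇ + PEEP (constant-flow equation of motion).
Only the elastic term changes: ΔPIP = ΔVt / C = (320 − 495) / 26.8 = -6.53 cmH2O.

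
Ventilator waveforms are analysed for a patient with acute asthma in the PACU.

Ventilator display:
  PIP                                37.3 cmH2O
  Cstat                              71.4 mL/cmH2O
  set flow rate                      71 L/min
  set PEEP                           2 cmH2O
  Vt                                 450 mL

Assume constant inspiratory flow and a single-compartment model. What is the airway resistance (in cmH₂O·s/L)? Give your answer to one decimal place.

Flow: 71 L/min ÷ 60 = 1.1833 L/s.
Equation of motion (constant flow): PIP = Vt/C + R·V̇ + PEEP.
R·V̇ = PIP − Vt/C − PEEP = 37.3 − 450/71.4 − 2 = 37.3 − 6.303 − 2 = 28.997 cmH2O.
R = 28.997 / 1.1833 = 24.505 cmH2O·s/L.

24.5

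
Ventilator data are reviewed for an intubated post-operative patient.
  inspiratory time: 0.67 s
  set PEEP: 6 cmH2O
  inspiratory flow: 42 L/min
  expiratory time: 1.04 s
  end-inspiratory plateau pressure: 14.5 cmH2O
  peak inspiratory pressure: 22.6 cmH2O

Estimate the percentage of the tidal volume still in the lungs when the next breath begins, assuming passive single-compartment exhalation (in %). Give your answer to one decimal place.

Flow: 42 L/min ÷ 60 = 0.7 L/s.
Vt = flow × Ti = 0.7 L/s × 0.67 s × 1000 mL/L = 469.0 mL.
R = (PIP − Pplat)/V̇ = (22.6 − 14.5) / 0.7 = 8.1/0.7 = 11.571 cmH2O·s/L.
C = Vt/(Pplat − PEEP) = 469.0 / (14.5 − 6) = 469.0/8.5 = 55.176 mL/cmH2O.
τ = R × C = 11.571 × 0.05518 L/cmH2O = 0.6385 s.
Fraction remaining at end-expiration = e^(−Te/τ) = e^(−1.04/0.6385) = 0.1962 → 19.62%.

19.6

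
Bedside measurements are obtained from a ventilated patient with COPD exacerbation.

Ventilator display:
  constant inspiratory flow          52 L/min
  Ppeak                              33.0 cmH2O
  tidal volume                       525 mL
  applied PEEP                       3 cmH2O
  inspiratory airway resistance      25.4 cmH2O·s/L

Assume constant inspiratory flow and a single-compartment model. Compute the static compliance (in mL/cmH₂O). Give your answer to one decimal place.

Flow: 52 L/min ÷ 60 = 0.8667 L/s.
Equation of motion (constant flow): PIP = Vt/C + R·V̇ + PEEP.
Vt/C = PIP − R·V̇ − PEEP = 33.0 − 25.4×0.8667 − 3 = 33.0 − 22.014 − 3 = 7.986 cmH2O.
C = Vt / 7.986 = 525 / 7.986 = 65.74 mL/cmH2O.

65.7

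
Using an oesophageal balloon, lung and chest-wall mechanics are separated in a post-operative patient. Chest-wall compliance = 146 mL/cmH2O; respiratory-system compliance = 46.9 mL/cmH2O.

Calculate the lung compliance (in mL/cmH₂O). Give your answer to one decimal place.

69.1

1/CL = 1/Crs − 1/Ccw.
1/CL = 1/46.9 − 1/146 = 0.01447.
CL = 69.109 mL/cmH2O.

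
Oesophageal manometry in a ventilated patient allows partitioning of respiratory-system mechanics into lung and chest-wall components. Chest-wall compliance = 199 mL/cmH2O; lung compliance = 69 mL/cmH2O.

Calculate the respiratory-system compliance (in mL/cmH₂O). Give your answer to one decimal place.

Lung and chest wall are elastances in series: 1/Crs = 1/CL + 1/Ccw.
1/Crs = 1/69 + 1/199 = 0.01952.
Crs = 51.23 mL/cmH2O.

51.2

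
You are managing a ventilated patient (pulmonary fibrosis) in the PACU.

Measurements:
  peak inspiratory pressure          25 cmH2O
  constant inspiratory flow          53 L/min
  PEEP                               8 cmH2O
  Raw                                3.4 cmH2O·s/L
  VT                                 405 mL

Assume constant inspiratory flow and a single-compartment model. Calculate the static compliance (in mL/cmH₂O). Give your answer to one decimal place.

Flow: 53 L/min ÷ 60 = 0.8833 L/s.
Equation of motion (constant flow): PIP = Vt/C + R·V̇ + PEEP.
Vt/C = PIP − R·V̇ − PEEP = 25 − 3.4×0.8833 − 8 = 25 − 3.003 − 8 = 13.997 cmH2O.
C = Vt / 13.997 = 405 / 13.997 = 28.935 mL/cmH2O.

28.9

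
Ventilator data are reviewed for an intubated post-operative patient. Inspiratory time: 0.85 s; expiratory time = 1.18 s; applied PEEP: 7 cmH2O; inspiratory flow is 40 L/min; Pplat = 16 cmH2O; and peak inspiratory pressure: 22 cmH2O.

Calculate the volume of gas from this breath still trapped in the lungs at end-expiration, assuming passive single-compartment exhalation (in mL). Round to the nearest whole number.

71

Flow: 40 L/min ÷ 60 = 0.6667 L/s.
Vt = flow × Ti = 0.6667 L/s × 0.85 s × 1000 mL/L = 566.7 mL.
R = (PIP − Pplat)/V̇ = (22 − 16) / 0.6667 = 6.0/0.6667 = 9.0 cmH2O·s/L.
C = Vt/(Pplat − PEEP) = 566.7 / (16 − 7) = 566.7/9.0 = 62.967 mL/cmH2O.
τ = R × C = 9.0 × 0.06297 L/cmH2O = 0.5667 s.
Fraction remaining = e^(−Te/τ) = e^(−1.18/0.5667) = 0.1247.
Trapped volume = 566.7 × 0.1247 = 70.667 mL.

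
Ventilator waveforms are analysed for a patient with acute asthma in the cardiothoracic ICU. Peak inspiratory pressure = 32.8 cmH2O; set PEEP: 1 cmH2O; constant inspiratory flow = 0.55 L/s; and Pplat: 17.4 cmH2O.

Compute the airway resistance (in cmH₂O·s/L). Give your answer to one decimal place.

Raw = (PIP − Pplat) / flow = (32.8 − 17.4) / 0.55 = 15.4 / 0.55 = 28.0 cmH2O·s/L.

28.0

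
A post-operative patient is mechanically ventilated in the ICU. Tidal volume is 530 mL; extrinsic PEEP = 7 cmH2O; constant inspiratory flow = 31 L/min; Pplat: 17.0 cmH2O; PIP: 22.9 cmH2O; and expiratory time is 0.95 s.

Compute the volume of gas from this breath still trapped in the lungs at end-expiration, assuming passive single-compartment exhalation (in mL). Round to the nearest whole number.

Flow: 31 L/min ÷ 60 = 0.5167 L/s.
R = (PIP − Pplat)/V̇ = (22.9 − 17.0) / 0.5167 = 5.9/0.5167 = 11.419 cmH2O·s/L.
C = Vt/(Pplat − PEEP) = 530.0 / (17.0 − 7) = 530.0/10.0 = 53.0 mL/cmH2O.
τ = R × C = 11.419 × 0.053 L/cmH2O = 0.6052 s.
Fraction remaining = e^(−Te/τ) = e^(−0.95/0.6052) = 0.2081.
Trapped volume = 530.0 × 0.2081 = 110.29 mL.

110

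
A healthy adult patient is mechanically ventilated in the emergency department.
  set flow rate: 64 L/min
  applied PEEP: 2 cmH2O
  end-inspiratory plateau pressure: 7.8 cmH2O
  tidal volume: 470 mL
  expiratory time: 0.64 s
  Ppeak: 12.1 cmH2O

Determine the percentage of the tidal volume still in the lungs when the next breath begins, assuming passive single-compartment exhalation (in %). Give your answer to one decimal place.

Flow: 64 L/min ÷ 60 = 1.0667 L/s.
R = (PIP − Pplat)/V̇ = (12.1 − 7.8) / 1.0667 = 4.3/1.0667 = 4.031 cmH2O·s/L.
C = Vt/(Pplat − PEEP) = 470.0 / (7.8 − 2) = 470.0/5.8 = 81.034 mL/cmH2O.
τ = R × C = 4.031 × 0.08103 L/cmH2O = 0.3266 s.
Fraction remaining at end-expiration = e^(−Te/τ) = e^(−0.64/0.3266) = 0.1409 → 14.09%.

14.1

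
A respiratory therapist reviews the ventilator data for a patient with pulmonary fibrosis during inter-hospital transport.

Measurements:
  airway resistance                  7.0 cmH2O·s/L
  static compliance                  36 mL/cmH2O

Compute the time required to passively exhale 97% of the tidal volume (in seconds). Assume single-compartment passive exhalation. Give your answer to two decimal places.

0.88

τ = R × C = 7.0 × 36 mL/cmH2O = 7.0 × 0.036 L/cmH2O = 0.252 s.
Exhaled fraction f = 1 − e^(−t/τ) → t = −τ·ln(1 − f) = −0.252·ln(0.03) = 0.8837 s.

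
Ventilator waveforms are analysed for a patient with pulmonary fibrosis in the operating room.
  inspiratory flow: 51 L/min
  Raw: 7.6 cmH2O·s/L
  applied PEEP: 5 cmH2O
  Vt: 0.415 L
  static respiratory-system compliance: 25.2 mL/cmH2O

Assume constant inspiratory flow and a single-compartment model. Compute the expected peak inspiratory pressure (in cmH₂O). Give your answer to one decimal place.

Flow: 51 L/min ÷ 60 = 0.85 L/s.
Equation of motion (constant flow): PIP = Vt/C + R·V̇ + PEEP.
PIP = 415/25.2 + 7.6×0.85 + 5 = 16.468 + 6.46 + 5 = 27.928 cmH2O.

27.9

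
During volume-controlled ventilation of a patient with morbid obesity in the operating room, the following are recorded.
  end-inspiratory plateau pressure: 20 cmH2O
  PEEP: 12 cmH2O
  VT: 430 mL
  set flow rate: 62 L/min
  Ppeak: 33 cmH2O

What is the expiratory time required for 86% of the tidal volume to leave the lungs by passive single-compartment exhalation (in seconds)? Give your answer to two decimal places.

Flow: 62 L/min ÷ 60 = 1.0333 L/s.
R = (PIP − Pplat)/V̇ = (33 − 20) / 1.0333 = 13.0/1.0333 = 12.581 cmH2O·s/L.
C = Vt/(Pplat − PEEP) = 430.0 / (20 − 12) = 430.0/8.0 = 53.75 mL/cmH2O.
τ = R × C = 12.581 × 0.05375 L/cmH2O = 0.6762 s.
t = −τ·ln(1 − 0.86) = −0.6762·ln(0.14) = 1.329 s.

1.33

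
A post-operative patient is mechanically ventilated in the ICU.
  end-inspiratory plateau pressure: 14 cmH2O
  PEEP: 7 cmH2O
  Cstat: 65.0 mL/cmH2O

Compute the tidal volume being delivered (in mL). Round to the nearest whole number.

Vt = Cstat × (Pplat − PEEP) = 65.0 × (14 − 7) = 65.0 × 7.0 = 455.0 mL.

455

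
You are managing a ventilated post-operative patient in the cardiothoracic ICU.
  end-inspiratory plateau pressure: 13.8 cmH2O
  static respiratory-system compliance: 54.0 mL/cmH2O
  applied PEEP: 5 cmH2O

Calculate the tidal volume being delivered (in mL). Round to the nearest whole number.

Vt = Cstat × (Pplat − PEEP) = 54.0 × (13.8 − 5) = 54.0 × 8.8 = 475.2 mL.

475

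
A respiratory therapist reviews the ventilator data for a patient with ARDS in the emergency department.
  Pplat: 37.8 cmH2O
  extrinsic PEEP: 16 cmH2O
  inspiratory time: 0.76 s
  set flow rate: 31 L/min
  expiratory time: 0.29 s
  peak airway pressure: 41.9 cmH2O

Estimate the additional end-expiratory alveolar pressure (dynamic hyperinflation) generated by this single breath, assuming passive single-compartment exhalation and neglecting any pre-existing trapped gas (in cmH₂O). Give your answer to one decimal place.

Flow: 31 L/min ÷ 60 = 0.5167 L/s.
Vt = flow × Ti = 0.5167 L/s × 0.76 s × 1000 mL/L = 392.69 mL.
R = (PIP − Pplat)/V̇ = (41.9 − 37.8) / 0.5167 = 4.1/0.5167 = 7.935 cmH2O·s/L.
C = Vt/(Pplat − PEEP) = 392.69 / (37.8 − 16) = 392.69/21.8 = 18.013 mL/cmH2O.
τ = R × C = 7.935 × 0.01801 L/cmH2O = 0.1429 s.
Fraction remaining = e^(−Te/τ) = e^(−0.29/0.1429) = 0.1314; trapped volume = 392.69 × 0.1314 = 51.599 mL.
Additional alveolar pressure from trapping ≈ V_trapped / C = 51.599 / 18.013 = 2.865 cmH2O.

2.9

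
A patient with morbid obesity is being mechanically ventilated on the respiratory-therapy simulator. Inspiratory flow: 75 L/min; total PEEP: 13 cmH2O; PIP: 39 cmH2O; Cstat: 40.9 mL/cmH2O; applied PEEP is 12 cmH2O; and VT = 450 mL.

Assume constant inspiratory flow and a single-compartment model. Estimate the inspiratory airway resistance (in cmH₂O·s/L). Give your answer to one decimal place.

Flow: 75 L/min ÷ 60 = 1.25 L/s.
Total PEEP = 13 cmH2O (set 12 + intrinsic 1); this is the baseline alveolar pressure.
Equation of motion (constant flow): PIP = Vt/C + R·V̇ + PEEP.
R·V̇ = PIP − Vt/C − PEEP = 39 − 450/40.9 − 13 = 39 − 11.002 − 13 = 14.998 cmH2O.
R = 14.998 / 1.25 = 11.998 cmH2O·s/L.

12.0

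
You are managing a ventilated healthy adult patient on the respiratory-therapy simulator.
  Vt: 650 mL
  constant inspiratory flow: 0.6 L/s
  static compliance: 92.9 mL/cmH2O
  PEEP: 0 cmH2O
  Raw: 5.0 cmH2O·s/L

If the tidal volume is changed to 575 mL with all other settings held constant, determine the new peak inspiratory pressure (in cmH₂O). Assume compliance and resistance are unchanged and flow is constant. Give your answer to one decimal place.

PIP = Vt/C + R·V̇ + PEEP (constant-flow equation of motion).
Only the elastic term changes: ΔPIP = ΔVt / C = (575 − 650) / 92.9 = -0.8073 cmH2O.
Original PIP = 650/92.9 + 5.0×0.6 + 0 = 9.997 cmH2O; new PIP = 9.997 + (-0.8073) = 9.19 cmH2O.

9.2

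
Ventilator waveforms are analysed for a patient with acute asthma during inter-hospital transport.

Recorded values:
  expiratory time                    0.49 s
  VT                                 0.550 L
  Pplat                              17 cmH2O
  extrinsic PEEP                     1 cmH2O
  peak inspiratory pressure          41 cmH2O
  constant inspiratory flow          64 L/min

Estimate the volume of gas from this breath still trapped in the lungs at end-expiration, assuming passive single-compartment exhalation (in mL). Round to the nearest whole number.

Flow: 64 L/min ÷ 60 = 1.0667 L/s.
R = (PIP − Pplat)/V̇ = (41 − 17) / 1.0667 = 24.0/1.0667 = 22.499 cmH2O·s/L.
C = Vt/(Pplat − PEEP) = 550.0 / (17 − 1) = 550.0/16.0 = 34.375 mL/cmH2O.
τ = R × C = 22.499 × 0.03438 L/cmH2O = 0.7735 s.
Fraction remaining = e^(−Te/τ) = e^(−0.49/0.7735) = 0.5307.
Trapped volume = 550.0 × 0.5307 = 291.89 mL.

292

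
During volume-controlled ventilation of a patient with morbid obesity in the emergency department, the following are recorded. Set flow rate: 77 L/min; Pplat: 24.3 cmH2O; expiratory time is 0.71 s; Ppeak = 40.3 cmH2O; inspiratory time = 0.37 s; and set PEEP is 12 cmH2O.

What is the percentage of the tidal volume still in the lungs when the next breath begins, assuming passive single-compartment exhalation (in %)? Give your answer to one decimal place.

Flow: 77 L/min ÷ 60 = 1.2833 L/s.
Vt = flow × Ti = 1.2833 L/s × 0.37 s × 1000 mL/L = 474.82 mL.
R = (PIP − Pplat)/V̇ = (40.3 − 24.3) / 1.2833 = 16.0/1.2833 = 12.468 cmH2O·s/L.
C = Vt/(Pplat − PEEP) = 474.82 / (24.3 − 12) = 474.82/12.3 = 38.603 mL/cmH2O.
τ = R × C = 12.468 × 0.0386 L/cmH2O = 0.4813 s.
Fraction remaining at end-expiration = e^(−Te/τ) = e^(−0.71/0.4813) = 0.2287 → 22.87%.

22.9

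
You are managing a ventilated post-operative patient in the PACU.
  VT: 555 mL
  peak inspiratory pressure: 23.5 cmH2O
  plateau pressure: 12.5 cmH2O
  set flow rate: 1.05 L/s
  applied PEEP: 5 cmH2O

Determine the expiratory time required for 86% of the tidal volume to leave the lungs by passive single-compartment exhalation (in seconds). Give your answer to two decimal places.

1.52

R = (PIP − Pplat)/V̇ = (23.5 − 12.5) / 1.05 = 11.0/1.05 = 10.476 cmH2O·s/L.
C = Vt/(Pplat − PEEP) = 555.0 / (12.5 − 5) = 555.0/7.5 = 74.0 mL/cmH2O.
τ = R × C = 10.476 × 0.074 L/cmH2O = 0.7752 s.
t = −τ·ln(1 − 0.86) = −0.7752·ln(0.14) = 1.524 s.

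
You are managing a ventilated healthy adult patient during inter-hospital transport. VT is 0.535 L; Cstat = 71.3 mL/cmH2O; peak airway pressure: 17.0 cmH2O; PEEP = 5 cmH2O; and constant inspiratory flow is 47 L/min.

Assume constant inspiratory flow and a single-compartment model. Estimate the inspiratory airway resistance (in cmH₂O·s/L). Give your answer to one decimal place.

5.7

Flow: 47 L/min ÷ 60 = 0.7833 L/s.
Equation of motion (constant flow): PIP = Vt/C + R·V̇ + PEEP.
R·V̇ = PIP − Vt/C − PEEP = 17.0 − 535/71.3 − 5 = 17.0 − 7.504 − 5 = 4.496 cmH2O.
R = 4.496 / 0.7833 = 5.74 cmH2O·s/L.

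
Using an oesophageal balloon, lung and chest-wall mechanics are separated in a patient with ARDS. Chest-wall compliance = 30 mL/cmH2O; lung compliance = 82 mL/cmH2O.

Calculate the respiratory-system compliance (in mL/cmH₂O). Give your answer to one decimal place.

Lung and chest wall are elastances in series: 1/Crs = 1/CL + 1/Ccw.
1/Crs = 1/82 + 1/30 = 0.04553.
Crs = 21.964 mL/cmH2O.

22.0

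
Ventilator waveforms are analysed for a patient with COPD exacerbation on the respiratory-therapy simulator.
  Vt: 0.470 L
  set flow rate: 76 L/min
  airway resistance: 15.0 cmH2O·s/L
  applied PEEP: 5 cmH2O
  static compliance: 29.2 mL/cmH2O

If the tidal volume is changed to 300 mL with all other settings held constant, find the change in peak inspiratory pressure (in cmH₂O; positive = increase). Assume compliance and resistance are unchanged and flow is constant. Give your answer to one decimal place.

PIP = Vt/C + R·V̇ + PEEP (constant-flow equation of motion).
Only the elastic term changes: ΔPIP = ΔVt / C = (300 − 470) / 29.2 = -5.822 cmH2O.

-5.8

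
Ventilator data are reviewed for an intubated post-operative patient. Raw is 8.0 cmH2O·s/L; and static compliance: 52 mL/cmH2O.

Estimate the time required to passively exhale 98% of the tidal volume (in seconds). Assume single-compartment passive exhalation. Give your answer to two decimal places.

τ = R × C = 8.0 × 52 mL/cmH2O = 8.0 × 0.052 L/cmH2O = 0.416 s.
Exhaled fraction f = 1 − e^(−t/τ) → t = −τ·ln(1 − f) = −0.416·ln(0.02) = 1.627 s.

1.63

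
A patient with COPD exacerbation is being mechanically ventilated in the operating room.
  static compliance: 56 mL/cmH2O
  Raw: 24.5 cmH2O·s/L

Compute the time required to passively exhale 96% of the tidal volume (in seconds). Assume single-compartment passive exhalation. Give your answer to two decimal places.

τ = R × C = 24.5 × 56 mL/cmH2O = 24.5 × 0.056 L/cmH2O = 1.372 s.
Exhaled fraction f = 1 − e^(−t/τ) → t = −τ·ln(1 − f) = −1.372·ln(0.04) = 4.416 s.

4.42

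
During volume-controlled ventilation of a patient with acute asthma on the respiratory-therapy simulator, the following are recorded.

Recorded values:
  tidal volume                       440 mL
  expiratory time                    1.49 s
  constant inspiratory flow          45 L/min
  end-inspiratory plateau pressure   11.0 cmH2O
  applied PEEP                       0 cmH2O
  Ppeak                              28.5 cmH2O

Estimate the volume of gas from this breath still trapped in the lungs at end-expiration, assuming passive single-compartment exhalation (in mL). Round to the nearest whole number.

89

Flow: 45 L/min ÷ 60 = 0.75 L/s.
R = (PIP − Pplat)/V̇ = (28.5 − 11.0) / 0.75 = 17.5/0.75 = 23.333 cmH2O·s/L.
C = Vt/(Pplat − PEEP) = 440.0 / (11.0 − 0) = 440.0/11.0 = 40.0 mL/cmH2O.
τ = R × C = 23.333 × 0.04 L/cmH2O = 0.9333 s.
Fraction remaining = e^(−Te/τ) = e^(−1.49/0.9333) = 0.2026.
Trapped volume = 440.0 × 0.2026 = 89.144 mL.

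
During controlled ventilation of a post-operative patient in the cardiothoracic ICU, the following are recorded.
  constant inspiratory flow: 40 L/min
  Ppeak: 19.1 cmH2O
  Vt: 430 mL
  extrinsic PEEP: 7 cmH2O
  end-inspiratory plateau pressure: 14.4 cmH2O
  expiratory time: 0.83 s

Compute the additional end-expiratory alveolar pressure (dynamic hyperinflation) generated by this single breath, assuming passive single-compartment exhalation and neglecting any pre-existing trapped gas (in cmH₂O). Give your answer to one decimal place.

Flow: 40 L/min ÷ 60 = 0.6667 L/s.
R = (PIP − Pplat)/V̇ = (19.1 − 14.4) / 0.6667 = 4.7/0.6667 = 7.05 cmH2O·s/L.
C = Vt/(Pplat − PEEP) = 430.0 / (14.4 − 7) = 430.0/7.4 = 58.108 mL/cmH2O.
τ = R × C = 7.05 × 0.05811 L/cmH2O = 0.4097 s.
Fraction remaining = e^(−Te/τ) = e^(−0.83/0.4097) = 0.1319; trapped volume = 430.0 × 0.1319 = 56.717 mL.
Additional alveolar pressure from trapping ≈ V_trapped / C = 56.717 / 58.108 = 0.9761 cmH2O.

1.0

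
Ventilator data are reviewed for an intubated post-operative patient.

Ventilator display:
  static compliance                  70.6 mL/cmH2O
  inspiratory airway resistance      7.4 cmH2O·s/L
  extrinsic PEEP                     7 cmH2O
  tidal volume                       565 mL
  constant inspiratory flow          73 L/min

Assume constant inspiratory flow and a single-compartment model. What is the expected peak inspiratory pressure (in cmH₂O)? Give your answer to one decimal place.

Flow: 73 L/min ÷ 60 = 1.2167 L/s.
Equation of motion (constant flow): PIP = Vt/C + R·V̇ + PEEP.
PIP = 565/70.6 + 7.4×1.2167 + 7 = 8.003 + 9.004 + 7 = 24.007 cmH2O.

24.0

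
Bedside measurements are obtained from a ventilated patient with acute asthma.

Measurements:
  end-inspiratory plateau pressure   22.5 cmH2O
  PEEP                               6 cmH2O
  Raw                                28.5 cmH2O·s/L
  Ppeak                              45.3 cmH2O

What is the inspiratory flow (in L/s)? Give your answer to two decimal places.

flow = (PIP − Pplat) / Raw = 22.8 / 28.5 = 0.8 L/s.

0.80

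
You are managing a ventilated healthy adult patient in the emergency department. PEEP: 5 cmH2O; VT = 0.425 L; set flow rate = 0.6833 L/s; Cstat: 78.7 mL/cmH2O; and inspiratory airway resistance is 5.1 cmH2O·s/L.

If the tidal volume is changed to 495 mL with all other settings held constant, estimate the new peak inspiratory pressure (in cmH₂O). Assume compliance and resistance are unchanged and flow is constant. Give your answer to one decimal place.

PIP = Vt/C + R·V̇ + PEEP (constant-flow equation of motion).
Only the elastic term changes: ΔPIP = ΔVt / C = (495 − 425) / 78.7 = 0.8895 cmH2O.
Original PIP = 425/78.7 + 5.1×0.6833 + 5 = 13.885 cmH2O; new PIP = 13.885 + (0.8895) = 14.775 cmH2O.

14.8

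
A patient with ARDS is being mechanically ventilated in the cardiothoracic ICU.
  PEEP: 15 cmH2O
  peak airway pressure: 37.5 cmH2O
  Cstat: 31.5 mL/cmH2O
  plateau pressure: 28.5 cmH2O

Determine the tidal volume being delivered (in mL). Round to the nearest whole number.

Vt = Cstat × (Pplat − PEEP) = 31.5 × (28.5 − 15) = 31.5 × 13.5 = 425.25 mL.

425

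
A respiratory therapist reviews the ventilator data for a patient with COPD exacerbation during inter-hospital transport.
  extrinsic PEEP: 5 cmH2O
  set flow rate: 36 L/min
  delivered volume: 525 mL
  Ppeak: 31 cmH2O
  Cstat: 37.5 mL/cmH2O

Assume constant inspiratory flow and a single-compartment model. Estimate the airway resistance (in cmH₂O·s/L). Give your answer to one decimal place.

20.0

Flow: 36 L/min ÷ 60 = 0.6 L/s.
Equation of motion (constant flow): PIP = Vt/C + R·V̇ + PEEP.
R·V̇ = PIP − Vt/C − PEEP = 31 − 525/37.5 − 5 = 31 − 14.0 − 5 = 12.0 cmH2O.
R = 12.0 / 0.6 = 20.0 cmH2O·s/L.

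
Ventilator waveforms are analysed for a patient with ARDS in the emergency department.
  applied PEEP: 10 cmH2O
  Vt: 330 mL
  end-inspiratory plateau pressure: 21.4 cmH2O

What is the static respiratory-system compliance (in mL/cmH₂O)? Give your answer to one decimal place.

28.9

Cstat = Vt / (Pplat − PEEP) = 330 / (21.4 − 10) = 330 / 11.4 = 28.947 mL/cmH2O.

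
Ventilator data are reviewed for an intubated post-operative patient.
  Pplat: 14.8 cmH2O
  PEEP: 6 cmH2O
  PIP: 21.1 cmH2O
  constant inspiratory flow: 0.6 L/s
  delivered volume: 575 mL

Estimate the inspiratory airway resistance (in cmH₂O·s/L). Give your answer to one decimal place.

10.5

Raw = (PIP − Pplat) / flow = (21.1 − 14.8) / 0.6 = 6.3 / 0.6 = 10.5 cmH2O·s/L.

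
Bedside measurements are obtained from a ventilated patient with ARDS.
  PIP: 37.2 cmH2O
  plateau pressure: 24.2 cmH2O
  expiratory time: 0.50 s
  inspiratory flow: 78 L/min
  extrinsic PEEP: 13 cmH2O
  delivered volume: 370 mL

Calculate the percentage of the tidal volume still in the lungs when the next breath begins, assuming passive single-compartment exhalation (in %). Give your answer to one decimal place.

22.0

Flow: 78 L/min ÷ 60 = 1.3 L/s.
R = (PIP − Pplat)/V̇ = (37.2 − 24.2) / 1.3 = 13.0/1.3 = 10.0 cmH2O·s/L.
C = Vt/(Pplat − PEEP) = 370.0 / (24.2 − 13) = 370.0/11.2 = 33.036 mL/cmH2O.
τ = R × C = 10.0 × 0.03304 L/cmH2O = 0.3304 s.
Fraction remaining at end-expiration = e^(−Te/τ) = e^(−0.50/0.3304) = 0.2202 → 22.02%.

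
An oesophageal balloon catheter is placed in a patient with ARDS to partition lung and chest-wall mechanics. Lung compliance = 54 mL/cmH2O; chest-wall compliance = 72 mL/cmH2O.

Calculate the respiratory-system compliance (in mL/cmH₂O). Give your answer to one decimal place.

Lung and chest wall are elastances in series: 1/Crs = 1/CL + 1/Ccw.
1/Crs = 1/54 + 1/72 = 0.03241.
Crs = 30.855 mL/cmH2O.

30.9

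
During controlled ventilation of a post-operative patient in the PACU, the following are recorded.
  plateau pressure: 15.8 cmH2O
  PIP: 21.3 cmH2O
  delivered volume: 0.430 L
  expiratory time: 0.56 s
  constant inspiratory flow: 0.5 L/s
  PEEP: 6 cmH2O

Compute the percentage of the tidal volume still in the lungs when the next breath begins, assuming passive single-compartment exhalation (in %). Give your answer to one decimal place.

R = (PIP − Pplat)/V̇ = (21.3 − 15.8) / 0.5 = 5.5/0.5 = 11.0 cmH2O·s/L.
C = Vt/(Pplat − PEEP) = 430.0 / (15.8 − 6) = 430.0/9.8 = 43.878 mL/cmH2O.
τ = R × C = 11.0 × 0.04388 L/cmH2O = 0.4827 s.
Fraction remaining at end-expiration = e^(−Te/τ) = e^(−0.56/0.4827) = 0.3134 → 31.34%.

31.3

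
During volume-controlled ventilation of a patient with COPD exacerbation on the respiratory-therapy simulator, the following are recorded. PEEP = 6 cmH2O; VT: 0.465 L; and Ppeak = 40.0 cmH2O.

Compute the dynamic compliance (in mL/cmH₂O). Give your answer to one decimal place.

13.7

Dynamic compliance = Vt / (PIP − PEEP) = 465 / (40.0 − 6) = 465 / 34.0 = 13.676 mL/cmH2O.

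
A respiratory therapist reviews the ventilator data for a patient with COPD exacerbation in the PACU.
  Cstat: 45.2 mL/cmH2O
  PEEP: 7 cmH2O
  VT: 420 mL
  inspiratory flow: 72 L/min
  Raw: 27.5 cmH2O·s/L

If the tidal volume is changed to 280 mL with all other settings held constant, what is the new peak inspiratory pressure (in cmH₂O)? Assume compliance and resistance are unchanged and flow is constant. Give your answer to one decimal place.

Flow: 72 L/min ÷ 60 = 1.2 L/s.
PIP = Vt/C + R·V̇ + PEEP (constant-flow equation of motion).
Only the elastic term changes: ΔPIP = ΔVt / C = (280 − 420) / 45.2 = -3.097 cmH2O.
Original PIP = 420/45.2 + 27.5×1.2 + 7 = 49.292 cmH2O; new PIP = 49.292 + (-3.097) = 46.195 cmH2O.

46.2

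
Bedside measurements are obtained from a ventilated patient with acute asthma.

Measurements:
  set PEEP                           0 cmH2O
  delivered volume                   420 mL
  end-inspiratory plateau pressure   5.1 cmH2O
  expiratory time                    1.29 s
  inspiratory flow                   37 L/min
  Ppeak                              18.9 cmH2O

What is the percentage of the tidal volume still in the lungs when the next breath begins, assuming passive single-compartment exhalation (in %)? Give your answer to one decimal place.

Flow: 37 L/min ÷ 60 = 0.6167 L/s.
R = (PIP − Pplat)/V̇ = (18.9 − 5.1) / 0.6167 = 13.8/0.6167 = 22.377 cmH2O·s/L.
C = Vt/(Pplat − PEEP) = 420.0 / (5.1 − 0) = 420.0/5.1 = 82.353 mL/cmH2O.
τ = R × C = 22.377 × 0.08235 L/cmH2O = 1.843 s.
Fraction remaining at end-expiration = e^(−Te/τ) = e^(−1.29/1.843) = 0.4966 → 49.66%.

49.7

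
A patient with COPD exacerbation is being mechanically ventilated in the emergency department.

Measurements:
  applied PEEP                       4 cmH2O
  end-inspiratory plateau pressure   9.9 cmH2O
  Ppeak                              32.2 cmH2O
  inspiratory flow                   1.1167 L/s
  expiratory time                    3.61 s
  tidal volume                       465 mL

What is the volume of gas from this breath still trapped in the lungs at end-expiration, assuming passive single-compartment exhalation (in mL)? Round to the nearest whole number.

R = (PIP − Pplat)/V̇ = (32.2 − 9.9) / 1.1167 = 22.3/1.1167 = 19.97 cmH2O·s/L.
C = Vt/(Pplat − PEEP) = 465.0 / (9.9 − 4) = 465.0/5.9 = 78.814 mL/cmH2O.
τ = R × C = 19.97 × 0.07881 L/cmH2O = 1.574 s.
Fraction remaining = e^(−Te/τ) = e^(−3.61/1.574) = 0.1009.
Trapped volume = 465.0 × 0.1009 = 46.919 mL.

47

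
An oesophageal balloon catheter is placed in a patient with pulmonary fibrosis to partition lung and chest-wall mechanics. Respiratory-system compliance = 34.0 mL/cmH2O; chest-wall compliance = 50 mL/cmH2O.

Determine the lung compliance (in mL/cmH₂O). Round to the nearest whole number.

1/CL = 1/Crs − 1/Ccw.
1/CL = 1/34.0 − 1/50 = 0.009412.
CL = 106.25 mL/cmH2O.

106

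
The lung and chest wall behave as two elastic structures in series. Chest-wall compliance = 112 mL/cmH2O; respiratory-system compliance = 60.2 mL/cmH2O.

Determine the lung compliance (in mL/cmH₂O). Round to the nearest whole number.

1/CL = 1/Crs − 1/Ccw.
1/CL = 1/60.2 − 1/112 = 0.007683.
CL = 130.16 mL/cmH2O.

130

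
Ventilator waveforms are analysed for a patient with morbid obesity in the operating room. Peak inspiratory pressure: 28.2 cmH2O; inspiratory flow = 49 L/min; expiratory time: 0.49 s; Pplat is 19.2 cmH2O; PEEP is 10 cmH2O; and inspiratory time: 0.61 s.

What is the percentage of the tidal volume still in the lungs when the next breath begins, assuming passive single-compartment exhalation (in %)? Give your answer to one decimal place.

44.0

Flow: 49 L/min ÷ 60 = 0.8167 L/s.
Vt = flow × Ti = 0.8167 L/s × 0.61 s × 1000 mL/L = 498.19 mL.
R = (PIP − Pplat)/V̇ = (28.2 − 19.2) / 0.8167 = 9.0/0.8167 = 11.02 cmH2O·s/L.
C = Vt/(Pplat − PEEP) = 498.19 / (19.2 − 10) = 498.19/9.2 = 54.151 mL/cmH2O.
τ = R × C = 11.02 × 0.05415 L/cmH2O = 0.5967 s.
Fraction remaining at end-expiration = e^(−Te/τ) = e^(−0.49/0.5967) = 0.4399 → 43.99%.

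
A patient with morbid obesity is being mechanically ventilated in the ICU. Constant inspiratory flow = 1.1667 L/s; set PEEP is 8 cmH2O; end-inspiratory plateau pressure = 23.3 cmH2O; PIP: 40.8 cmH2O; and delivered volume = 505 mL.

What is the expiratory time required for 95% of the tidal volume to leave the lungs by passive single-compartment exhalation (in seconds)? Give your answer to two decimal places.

R = (PIP − Pplat)/V̇ = (40.8 − 23.3) / 1.1667 = 17.5/1.1667 = 15.0 cmH2O·s/L.
C = Vt/(Pplat − PEEP) = 505.0 / (23.3 − 8) = 505.0/15.3 = 33.007 mL/cmH2O.
τ = R × C = 15.0 × 0.03301 L/cmH2O = 0.4952 s.
t = −τ·ln(1 − 0.95) = −0.4952·ln(0.05) = 1.483 s.

1.48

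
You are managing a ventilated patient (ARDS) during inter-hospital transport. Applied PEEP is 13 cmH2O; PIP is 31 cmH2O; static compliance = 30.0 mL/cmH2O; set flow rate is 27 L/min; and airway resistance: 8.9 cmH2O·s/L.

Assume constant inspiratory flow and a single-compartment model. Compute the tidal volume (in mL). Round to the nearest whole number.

Flow: 27 L/min ÷ 60 = 0.45 L/s.
Equation of motion (constant flow): PIP = Vt/C + R·V̇ + PEEP.
Vt/C = PIP − R·V̇ − PEEP = 31 − 4.005 − 13 = 13.995 cmH2O.
Vt = C × 13.995 = 30.0 × 13.995 = 419.85 mL.

420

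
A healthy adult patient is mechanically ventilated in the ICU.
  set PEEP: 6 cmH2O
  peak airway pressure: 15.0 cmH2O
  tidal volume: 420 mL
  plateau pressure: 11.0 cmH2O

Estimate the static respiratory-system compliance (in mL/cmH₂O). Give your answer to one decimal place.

Cstat = Vt / (Pplat − PEEP) = 420 / (11.0 − 6) = 420 / 5.0 = 84.0 mL/cmH2O.

84.0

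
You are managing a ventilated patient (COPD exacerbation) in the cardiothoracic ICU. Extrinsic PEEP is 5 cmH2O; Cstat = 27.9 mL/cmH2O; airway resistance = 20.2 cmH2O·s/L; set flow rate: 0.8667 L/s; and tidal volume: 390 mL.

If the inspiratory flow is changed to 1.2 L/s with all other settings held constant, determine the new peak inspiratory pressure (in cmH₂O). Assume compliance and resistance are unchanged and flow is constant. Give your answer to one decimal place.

PIP = Vt/C + R·V̇ + PEEP (constant-flow equation of motion).
Only the resistive term changes: ΔPIP = R × ΔV̇ = 20.2 × (1.2 − 0.8667) = 20.2 × 0.3333 = 6.733 cmH2O.
Original PIP = 390/27.9 + 20.2×0.8667 + 5 = 36.486 cmH2O; new PIP = 36.486 + (6.733) = 43.219 cmH2O.

43.2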